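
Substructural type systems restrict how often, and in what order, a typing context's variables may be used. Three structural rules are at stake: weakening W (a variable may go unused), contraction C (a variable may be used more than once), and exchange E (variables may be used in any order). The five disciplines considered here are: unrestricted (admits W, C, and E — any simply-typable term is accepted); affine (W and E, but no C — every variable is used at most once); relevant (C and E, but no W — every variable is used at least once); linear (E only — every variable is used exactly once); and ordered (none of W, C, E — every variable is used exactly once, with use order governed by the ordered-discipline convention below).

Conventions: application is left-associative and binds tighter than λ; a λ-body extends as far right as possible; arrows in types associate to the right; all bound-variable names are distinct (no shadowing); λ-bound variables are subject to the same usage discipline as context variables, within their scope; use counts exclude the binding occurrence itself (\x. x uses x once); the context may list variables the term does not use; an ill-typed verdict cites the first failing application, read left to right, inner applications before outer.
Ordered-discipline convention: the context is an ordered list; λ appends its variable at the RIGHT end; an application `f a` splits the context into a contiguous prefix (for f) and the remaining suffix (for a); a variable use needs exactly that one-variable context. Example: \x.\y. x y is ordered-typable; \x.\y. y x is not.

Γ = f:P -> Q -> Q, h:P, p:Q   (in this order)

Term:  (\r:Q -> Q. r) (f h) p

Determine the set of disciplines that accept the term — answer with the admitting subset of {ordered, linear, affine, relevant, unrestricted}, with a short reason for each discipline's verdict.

admitted by: ordered, linear, affine, relevant, unrestricted
use counts: f: 1×, h: 1×, p: 1×, r (λ-bound): 1×
order of uses: r, f, h, p
typing: well-typed at Q
ordered: ✓ — one use each (f, h, p, r); ordered split holds
linear: ✓ — f, h, p, r: one use apiece
affine: ✓ — f, h, p, r: no repeats, contraction unneeded
relevant: ✓ — none of f, h, p, r goes unused
unrestricted: ✓ — well-typed at Q; no restrictions here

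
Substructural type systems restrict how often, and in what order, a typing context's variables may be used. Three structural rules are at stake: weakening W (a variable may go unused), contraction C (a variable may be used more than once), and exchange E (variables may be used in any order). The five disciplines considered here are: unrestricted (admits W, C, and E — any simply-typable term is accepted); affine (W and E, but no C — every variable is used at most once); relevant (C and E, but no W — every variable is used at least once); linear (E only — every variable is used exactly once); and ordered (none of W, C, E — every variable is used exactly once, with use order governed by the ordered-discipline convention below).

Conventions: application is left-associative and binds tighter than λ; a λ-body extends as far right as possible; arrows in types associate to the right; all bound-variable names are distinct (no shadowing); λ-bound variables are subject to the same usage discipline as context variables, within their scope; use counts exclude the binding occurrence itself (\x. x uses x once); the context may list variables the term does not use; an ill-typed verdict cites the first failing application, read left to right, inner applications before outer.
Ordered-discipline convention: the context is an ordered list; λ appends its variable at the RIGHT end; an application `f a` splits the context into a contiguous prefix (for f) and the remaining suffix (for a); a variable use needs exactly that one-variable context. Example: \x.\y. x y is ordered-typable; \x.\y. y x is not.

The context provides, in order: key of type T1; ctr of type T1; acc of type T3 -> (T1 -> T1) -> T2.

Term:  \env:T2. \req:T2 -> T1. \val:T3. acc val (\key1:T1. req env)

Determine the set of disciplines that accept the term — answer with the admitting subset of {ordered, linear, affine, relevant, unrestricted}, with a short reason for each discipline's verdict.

accepted by: affine, unrestricted
variable uses: key: 0×, ctr: 0×, acc: 1×, env [bound]: 1×, req [bound]: 1×, val [bound]: 1×, key1 [bound]: 0×
uses in reading order: acc, val, req, env
typing: ✓ — T2 -> (T2 -> T1) -> T3 -> T2
ordered ✗ (key, ctr, key1 left unused)
linear ✗ (key, ctr, key1 left unused)
affine ✓ (key, ctr, acc, env, req, val, key1: no repeats, contraction unneeded)
relevant ✗ (key, ctr, key1 left unused)
unrestricted ✓ (well-typed at T2 -> (T2 -> T1) -> T3 -> T2; no restrictions here)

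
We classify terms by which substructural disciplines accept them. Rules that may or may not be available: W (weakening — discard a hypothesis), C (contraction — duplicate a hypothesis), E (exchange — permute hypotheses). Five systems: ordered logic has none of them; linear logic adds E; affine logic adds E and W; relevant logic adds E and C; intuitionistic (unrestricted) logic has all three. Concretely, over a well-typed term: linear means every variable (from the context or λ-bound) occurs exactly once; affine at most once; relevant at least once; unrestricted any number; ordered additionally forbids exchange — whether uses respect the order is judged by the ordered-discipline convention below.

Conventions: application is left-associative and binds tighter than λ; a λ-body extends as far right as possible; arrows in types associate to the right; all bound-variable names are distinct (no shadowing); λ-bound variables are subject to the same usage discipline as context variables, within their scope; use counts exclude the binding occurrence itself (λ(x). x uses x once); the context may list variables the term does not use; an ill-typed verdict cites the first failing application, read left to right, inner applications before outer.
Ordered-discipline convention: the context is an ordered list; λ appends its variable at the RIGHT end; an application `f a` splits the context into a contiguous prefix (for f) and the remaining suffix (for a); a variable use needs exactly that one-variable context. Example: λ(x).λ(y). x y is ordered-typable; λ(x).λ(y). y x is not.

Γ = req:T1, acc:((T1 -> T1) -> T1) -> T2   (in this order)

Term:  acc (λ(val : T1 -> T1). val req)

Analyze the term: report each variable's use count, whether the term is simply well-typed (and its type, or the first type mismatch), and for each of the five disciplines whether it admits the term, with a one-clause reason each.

variable uses: req: 1×; acc: 1×; val (bound): 1×
order of uses: acc, val, req
typing: ✓ — T2
ordered: ✗, no contiguous prefix/suffix split fits acc, val, req
linear: ✓, exactly-once usage across req, acc, val
affine: ✓, req, acc, val: no repeats, contraction unneeded
relevant: ✓, every one of req, acc, val appears
unrestricted: ✓, well-typed at T2; no restrictions here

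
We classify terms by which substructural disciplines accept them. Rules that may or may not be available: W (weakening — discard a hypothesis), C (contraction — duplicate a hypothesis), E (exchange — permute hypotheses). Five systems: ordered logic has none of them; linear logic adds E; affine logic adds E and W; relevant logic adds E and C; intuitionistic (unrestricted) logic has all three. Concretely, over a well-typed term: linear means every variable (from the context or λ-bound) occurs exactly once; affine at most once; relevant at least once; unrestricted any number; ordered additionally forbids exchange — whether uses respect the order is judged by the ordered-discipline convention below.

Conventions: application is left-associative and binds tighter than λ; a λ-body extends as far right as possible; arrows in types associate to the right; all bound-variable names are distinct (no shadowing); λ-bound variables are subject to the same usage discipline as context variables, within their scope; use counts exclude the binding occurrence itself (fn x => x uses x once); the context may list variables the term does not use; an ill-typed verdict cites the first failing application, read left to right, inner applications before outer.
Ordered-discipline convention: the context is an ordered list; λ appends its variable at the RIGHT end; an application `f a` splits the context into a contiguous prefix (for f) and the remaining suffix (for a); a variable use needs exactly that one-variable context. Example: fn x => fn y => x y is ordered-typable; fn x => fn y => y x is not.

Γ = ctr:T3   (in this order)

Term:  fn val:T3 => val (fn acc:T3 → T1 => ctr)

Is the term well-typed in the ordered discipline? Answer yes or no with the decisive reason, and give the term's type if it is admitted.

no — not simply typable
usage: ctr=1; val (bound)=1; acc (bound)=0
uses in reading order: val, ctr
typing: ill-typed: applying a non-function (T3)
across the five disciplines: ordered ✗, linear ✗, affine ✗, relevant ✗, unrestricted ✗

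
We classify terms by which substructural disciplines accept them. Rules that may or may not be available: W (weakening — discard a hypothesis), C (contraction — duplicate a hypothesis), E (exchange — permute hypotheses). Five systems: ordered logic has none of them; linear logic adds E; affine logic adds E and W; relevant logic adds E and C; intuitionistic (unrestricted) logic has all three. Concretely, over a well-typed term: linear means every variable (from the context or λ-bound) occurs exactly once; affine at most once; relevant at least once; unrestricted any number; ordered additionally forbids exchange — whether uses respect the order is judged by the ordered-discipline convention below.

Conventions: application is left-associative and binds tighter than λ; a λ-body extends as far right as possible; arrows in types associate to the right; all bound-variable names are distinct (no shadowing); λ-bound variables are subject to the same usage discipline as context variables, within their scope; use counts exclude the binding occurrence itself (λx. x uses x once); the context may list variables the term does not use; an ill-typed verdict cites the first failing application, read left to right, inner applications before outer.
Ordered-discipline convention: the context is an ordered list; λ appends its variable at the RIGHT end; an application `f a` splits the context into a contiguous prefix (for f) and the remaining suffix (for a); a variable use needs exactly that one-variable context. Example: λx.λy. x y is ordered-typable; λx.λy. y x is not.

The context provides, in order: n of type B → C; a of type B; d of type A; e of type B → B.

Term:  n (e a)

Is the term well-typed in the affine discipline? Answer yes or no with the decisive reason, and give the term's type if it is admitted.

yes — no duplicate uses among n, a, d, e; term : C
variable uses: n: 1, a: 1, d: 0, e: 1
uses in reading order: n, e, a
typing: ✓ — C
summary: ordered ✗ · linear ✗ · affine ✓ · relevant ✗ · unrestricted ✓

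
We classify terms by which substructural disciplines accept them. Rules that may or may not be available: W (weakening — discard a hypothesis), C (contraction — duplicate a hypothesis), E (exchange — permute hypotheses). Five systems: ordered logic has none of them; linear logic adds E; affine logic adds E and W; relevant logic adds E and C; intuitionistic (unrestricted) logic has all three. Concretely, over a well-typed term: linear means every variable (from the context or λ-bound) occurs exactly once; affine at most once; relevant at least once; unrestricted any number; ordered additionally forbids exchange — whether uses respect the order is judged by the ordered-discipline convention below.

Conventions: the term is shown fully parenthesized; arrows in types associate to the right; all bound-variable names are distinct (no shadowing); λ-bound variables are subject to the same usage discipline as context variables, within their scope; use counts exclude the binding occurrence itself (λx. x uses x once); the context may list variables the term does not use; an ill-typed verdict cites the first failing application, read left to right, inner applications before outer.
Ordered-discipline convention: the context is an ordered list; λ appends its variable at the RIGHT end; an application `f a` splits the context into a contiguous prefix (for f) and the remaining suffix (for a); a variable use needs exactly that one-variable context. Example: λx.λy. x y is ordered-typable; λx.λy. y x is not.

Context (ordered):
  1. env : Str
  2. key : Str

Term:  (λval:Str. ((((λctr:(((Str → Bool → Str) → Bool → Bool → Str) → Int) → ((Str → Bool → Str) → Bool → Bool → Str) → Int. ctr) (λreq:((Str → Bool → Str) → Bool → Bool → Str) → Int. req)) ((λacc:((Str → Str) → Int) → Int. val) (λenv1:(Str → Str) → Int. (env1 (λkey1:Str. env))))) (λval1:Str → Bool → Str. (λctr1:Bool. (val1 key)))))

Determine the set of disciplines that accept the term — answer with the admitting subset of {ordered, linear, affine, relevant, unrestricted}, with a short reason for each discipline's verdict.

admitted by: none
usage: env: 1; key: 1; val (λ-bound): 1; ctr (λ-bound): 1; req (λ-bound): 1; acc (λ-bound): 0; env1 (λ-bound): 1; key1 (λ-bound): 0; val1 (λ-bound): 1; ctr1 (λ-bound): 0
left-to-right use order: ctr, req, val, env1, env, val1, key
typing: ill-typed: an argument Str mismatches the expected ((Str → Bool → Str) → Bool → Bool → Str) → Int
ordered: ✗ — the type mismatch rejects it
linear: ✗ — not simply typable
affine: ✗ — fails simple typing
relevant: ✗ — a type mismatch blocks all five
unrestricted: ✗ — the type mismatch rejects it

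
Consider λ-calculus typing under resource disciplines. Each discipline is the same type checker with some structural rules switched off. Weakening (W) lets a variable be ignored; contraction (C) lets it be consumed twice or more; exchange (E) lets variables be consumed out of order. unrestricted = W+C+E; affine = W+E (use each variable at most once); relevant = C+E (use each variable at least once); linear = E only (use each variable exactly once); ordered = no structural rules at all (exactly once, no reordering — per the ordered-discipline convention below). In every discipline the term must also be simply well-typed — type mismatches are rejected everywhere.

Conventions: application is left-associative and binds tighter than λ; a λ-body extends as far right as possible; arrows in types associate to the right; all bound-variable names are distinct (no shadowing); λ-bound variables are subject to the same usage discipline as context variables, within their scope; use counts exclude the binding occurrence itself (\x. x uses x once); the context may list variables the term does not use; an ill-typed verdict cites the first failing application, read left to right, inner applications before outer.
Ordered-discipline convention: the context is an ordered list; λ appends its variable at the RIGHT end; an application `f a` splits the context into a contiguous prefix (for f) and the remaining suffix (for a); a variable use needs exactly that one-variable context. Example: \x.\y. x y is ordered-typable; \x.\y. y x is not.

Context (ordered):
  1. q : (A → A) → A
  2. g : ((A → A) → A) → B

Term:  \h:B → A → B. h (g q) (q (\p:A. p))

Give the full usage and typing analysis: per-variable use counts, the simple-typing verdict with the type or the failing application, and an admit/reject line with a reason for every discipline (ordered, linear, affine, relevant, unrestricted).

usage: q: 2×, g: 1×, h (λ-bound): 1×, p (λ-bound): 1×
use order (left to right): h, g, q, q, p
typing: well-typed at (B → A → B) → B
ordered ✗ (q ×2 used more than once (contraction))
linear ✗ (q ×2 used more than once (contraction))
affine ✗ (q ×2 used more than once (contraction))
relevant ✓ (q, g, h, p: all used, weakening unneeded)
unrestricted ✓ (typability at (B → A → B) → B is all that's needed)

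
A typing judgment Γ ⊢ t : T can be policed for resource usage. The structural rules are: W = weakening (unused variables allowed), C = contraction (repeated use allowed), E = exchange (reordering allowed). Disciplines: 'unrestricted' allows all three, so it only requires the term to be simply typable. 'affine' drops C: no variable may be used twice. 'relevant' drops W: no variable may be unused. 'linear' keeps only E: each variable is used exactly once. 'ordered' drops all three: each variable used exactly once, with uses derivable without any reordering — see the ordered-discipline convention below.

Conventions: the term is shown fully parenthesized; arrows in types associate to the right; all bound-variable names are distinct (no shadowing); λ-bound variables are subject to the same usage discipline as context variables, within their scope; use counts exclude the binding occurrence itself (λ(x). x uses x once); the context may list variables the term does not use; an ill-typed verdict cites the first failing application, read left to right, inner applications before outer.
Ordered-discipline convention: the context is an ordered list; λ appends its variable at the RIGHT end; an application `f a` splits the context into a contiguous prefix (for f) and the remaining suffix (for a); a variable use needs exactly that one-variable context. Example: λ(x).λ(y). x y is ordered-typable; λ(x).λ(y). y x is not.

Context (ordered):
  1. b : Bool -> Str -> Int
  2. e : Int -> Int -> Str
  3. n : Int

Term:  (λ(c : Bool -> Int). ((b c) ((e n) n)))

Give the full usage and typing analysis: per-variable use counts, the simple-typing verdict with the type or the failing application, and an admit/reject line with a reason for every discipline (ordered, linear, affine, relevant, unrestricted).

counts: b: 1, e: 1, n: 2, c (bound): 1
left-to-right use order: b, c, e, n, n
typing: ill-typed: an argument Bool -> Int mismatches the expected Bool
ordered ✗ (not simply typable)
linear ✗ (fails simple typing)
affine ✗ (a type mismatch blocks all five)
relevant ✗ (the type mismatch rejects it)
unrestricted ✗ (not simply typable)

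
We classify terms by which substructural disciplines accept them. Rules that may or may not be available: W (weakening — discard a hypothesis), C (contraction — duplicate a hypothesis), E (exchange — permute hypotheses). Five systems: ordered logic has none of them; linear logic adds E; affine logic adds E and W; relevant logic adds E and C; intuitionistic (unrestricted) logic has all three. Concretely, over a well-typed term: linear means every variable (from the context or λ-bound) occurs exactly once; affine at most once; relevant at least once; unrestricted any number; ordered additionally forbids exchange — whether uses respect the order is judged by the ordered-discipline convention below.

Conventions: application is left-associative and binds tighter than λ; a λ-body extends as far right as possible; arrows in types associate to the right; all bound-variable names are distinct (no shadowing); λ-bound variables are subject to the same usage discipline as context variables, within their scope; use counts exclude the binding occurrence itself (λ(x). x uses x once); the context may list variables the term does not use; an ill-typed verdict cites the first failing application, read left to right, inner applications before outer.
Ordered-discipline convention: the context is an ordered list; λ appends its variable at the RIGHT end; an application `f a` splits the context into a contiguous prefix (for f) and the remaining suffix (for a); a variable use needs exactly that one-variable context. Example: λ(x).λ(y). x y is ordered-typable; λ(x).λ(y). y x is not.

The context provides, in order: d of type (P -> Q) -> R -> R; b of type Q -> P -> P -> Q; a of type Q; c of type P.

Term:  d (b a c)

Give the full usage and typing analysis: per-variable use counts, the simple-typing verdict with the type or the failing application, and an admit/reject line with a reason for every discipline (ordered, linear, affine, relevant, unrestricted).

counts: d=1; b=1; a=1; c=1
order of uses: d, b, a, c
typing: the term checks, with type R -> R
ordered ✓ (d, b, a, c once each; derivable with no W/C/E)
linear ✓ (each of d, b, a, c used exactly once)
affine ✓ (d, b, a, c: no repeats, contraction unneeded)
relevant ✓ (d, b, a, c: all used, weakening unneeded)
unrestricted ✓ (simply typable at R -> R; W, C, E all held)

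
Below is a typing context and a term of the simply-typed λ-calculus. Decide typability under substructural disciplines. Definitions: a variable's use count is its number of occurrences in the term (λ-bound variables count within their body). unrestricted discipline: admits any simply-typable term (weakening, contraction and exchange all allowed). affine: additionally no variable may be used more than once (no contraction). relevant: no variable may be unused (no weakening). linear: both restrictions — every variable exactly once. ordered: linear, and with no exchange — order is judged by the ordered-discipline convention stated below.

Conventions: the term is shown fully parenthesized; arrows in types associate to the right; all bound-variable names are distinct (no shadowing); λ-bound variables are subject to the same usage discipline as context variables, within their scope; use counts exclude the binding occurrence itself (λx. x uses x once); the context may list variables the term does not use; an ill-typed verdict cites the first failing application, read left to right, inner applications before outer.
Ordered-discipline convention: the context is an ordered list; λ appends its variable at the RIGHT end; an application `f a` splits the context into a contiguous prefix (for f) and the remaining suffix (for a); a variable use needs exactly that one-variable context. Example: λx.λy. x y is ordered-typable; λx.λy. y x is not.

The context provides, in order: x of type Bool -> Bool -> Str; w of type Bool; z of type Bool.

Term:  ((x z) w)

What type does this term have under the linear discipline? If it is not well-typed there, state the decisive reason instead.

term : Str
use counts: x ×1, w ×1, z ×1
uses in reading order: x, z, w
typing: well-typed at Str
all disciplines: ordered ✗; linear ✓; affine ✓; relevant ✓; unrestricted ✓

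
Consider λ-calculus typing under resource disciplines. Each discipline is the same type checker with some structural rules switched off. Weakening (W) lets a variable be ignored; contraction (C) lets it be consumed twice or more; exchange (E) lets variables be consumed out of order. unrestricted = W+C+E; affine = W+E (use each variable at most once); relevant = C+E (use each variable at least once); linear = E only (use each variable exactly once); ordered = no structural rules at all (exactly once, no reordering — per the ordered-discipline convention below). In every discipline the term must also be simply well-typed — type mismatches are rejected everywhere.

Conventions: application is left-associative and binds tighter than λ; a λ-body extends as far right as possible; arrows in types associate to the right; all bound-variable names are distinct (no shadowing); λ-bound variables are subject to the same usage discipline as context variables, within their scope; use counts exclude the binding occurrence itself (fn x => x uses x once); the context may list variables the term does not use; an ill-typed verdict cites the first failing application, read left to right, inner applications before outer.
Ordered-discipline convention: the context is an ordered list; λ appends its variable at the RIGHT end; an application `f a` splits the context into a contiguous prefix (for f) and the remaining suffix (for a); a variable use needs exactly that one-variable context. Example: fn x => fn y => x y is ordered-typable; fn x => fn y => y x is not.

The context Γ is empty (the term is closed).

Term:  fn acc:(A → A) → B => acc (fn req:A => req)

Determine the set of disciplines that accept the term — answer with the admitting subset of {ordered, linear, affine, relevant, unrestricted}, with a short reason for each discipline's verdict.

admitting disciplines: ordered, linear, affine, relevant, unrestricted
usage: acc (λ-bound)=1; req (λ-bound)=1
order of uses: acc, req
typing: ✓ — ((A → A) → B) → B
ordered: ✓, acc, req once each; derivable with no W/C/E
linear: ✓, each of acc, req used exactly once
affine: ✓, acc, req: no repeats, contraction unneeded
relevant: ✓, every one of acc, req appears
unrestricted: ✓, well-typed at ((A → A) → B) → B; no restrictions here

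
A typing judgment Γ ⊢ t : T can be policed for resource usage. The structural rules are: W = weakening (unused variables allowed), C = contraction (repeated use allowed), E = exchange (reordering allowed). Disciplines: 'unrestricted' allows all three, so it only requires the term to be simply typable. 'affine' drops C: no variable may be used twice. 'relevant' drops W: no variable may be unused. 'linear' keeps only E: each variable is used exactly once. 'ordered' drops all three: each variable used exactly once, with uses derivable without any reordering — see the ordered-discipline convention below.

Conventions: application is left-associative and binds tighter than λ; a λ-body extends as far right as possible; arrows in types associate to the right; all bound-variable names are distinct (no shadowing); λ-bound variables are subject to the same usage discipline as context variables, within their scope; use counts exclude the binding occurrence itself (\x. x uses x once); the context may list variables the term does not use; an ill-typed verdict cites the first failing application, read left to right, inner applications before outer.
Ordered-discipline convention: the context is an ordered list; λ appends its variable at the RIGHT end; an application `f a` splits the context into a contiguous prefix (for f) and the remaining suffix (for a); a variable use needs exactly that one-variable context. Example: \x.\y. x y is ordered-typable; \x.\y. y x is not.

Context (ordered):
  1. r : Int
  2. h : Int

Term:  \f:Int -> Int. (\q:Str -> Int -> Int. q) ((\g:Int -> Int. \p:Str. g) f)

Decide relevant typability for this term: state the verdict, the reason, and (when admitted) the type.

no — unused: r, h, p — weakening required
usage: r ×0, h ×0, f (bound) ×1, q (bound) ×1, g (bound) ×1, p (bound) ×0
left-to-right use order: q, g, f
typing: the term checks, with type (Int -> Int) -> Str -> Int -> Int
all disciplines: ordered ✗ · linear ✗ · affine ✓ · relevant ✗ · unrestricted ✓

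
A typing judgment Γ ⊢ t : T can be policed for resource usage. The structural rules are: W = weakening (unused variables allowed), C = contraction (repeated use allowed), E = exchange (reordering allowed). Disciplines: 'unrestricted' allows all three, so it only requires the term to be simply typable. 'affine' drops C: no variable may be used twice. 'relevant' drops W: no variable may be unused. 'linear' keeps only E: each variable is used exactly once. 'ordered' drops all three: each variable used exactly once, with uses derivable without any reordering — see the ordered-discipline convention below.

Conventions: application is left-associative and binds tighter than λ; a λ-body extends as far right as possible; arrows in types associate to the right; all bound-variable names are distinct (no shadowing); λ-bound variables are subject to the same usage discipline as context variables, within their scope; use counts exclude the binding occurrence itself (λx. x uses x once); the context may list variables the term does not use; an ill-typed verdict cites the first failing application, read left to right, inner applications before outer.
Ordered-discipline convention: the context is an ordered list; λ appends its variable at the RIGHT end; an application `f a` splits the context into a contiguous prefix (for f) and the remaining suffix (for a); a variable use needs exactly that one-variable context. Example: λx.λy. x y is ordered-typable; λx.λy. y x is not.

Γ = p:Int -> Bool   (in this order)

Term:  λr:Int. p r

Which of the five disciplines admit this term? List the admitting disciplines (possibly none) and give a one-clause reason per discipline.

admitted in: ordered, linear, affine, relevant, unrestricted
usage: p=1, r (λ-bound)=1
uses in reading order: p, r
typing: well-typed — term : Int -> Bool
ordered: ✓, single-use (p, r), ordered derivation ok
linear: ✓, p, r: one use apiece
affine: ✓, p, r: no repeats, contraction unneeded
relevant: ✓, none of p, r goes unused
unrestricted: ✓, well-typed at Int -> Bool; no restrictions here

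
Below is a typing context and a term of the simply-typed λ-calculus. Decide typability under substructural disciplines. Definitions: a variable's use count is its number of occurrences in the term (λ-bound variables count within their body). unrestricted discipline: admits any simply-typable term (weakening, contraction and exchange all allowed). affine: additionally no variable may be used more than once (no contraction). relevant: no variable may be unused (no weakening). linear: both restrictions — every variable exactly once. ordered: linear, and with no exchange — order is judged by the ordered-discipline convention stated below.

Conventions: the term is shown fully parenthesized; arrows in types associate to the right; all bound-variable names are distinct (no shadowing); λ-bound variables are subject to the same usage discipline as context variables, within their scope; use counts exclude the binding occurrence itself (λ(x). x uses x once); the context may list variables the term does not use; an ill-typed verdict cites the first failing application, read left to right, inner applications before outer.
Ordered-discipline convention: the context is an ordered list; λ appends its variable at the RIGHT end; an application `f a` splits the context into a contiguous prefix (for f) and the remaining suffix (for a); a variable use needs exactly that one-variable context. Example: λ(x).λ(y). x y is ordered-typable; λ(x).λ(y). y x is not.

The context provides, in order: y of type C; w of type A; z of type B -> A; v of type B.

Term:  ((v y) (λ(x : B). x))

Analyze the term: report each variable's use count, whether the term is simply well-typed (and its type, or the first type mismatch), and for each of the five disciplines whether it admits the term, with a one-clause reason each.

variable uses: y ×1, w ×0, z ×0, v ×1, x (λ-bound) ×1
left-to-right use order: v, y, x
typing: ill-typed: can't apply a value of type B
ordered ✗ (fails simple typing)
linear ✗ (a type mismatch blocks all five)
affine ✗ (the type mismatch rejects it)
relevant ✗ (not simply typable)
unrestricted ✗ (fails simple typing)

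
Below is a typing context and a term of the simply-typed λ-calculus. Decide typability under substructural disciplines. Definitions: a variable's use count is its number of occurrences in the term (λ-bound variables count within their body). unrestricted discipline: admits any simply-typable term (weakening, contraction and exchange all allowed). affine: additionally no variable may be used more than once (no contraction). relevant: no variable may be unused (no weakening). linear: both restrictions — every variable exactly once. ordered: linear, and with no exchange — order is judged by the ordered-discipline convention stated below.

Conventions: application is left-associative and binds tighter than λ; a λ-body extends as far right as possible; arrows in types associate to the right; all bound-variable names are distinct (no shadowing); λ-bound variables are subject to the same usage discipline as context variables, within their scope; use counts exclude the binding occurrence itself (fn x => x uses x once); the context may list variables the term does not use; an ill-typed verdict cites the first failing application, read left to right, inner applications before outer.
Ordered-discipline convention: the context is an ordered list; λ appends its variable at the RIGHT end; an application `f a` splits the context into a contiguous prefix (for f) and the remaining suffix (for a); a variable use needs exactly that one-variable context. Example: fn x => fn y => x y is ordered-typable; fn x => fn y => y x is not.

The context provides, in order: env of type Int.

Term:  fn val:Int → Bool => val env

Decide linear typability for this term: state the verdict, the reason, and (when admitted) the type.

yes — each of env, val used exactly once; term : (Int → Bool) → Bool
variable uses: env: 1, val [bound]: 1
uses in reading order: val, env
typing: ✓ — (Int → Bool) → Bool
summary: ordered ✗ | linear ✓ | affine ✓ | relevant ✓ | unrestricted ✓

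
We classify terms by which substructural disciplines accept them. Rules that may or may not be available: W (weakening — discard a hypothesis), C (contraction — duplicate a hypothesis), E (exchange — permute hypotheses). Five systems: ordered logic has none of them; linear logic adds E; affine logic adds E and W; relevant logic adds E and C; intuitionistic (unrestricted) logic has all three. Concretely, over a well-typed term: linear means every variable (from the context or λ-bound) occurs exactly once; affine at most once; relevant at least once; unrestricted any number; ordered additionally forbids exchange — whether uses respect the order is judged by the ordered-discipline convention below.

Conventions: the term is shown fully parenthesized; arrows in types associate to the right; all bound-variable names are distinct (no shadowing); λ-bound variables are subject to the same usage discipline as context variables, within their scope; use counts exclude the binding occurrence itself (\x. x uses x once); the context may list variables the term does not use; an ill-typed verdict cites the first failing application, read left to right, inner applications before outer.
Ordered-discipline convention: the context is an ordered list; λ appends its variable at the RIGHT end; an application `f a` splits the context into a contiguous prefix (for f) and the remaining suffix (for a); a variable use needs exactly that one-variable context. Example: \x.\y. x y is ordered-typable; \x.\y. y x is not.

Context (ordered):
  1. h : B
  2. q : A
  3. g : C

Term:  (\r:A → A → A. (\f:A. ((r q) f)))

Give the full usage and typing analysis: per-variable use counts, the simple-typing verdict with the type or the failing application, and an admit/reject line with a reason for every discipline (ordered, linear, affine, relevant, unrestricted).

use counts: h=0, q=1, g=0, r [bound]=1, f [bound]=1
use order (left to right): r, q, f
typing: well-typed — term : (A → A → A) → A → A
ordered: ✗ — h, g left unused
linear: ✗ — h, g left unused
affine: ✓ — h, q, g, r, f: no repeats, contraction unneeded
relevant: ✗ — h, g left unused
unrestricted: ✓ — typability at (A → A → A) → A → A is all that's needed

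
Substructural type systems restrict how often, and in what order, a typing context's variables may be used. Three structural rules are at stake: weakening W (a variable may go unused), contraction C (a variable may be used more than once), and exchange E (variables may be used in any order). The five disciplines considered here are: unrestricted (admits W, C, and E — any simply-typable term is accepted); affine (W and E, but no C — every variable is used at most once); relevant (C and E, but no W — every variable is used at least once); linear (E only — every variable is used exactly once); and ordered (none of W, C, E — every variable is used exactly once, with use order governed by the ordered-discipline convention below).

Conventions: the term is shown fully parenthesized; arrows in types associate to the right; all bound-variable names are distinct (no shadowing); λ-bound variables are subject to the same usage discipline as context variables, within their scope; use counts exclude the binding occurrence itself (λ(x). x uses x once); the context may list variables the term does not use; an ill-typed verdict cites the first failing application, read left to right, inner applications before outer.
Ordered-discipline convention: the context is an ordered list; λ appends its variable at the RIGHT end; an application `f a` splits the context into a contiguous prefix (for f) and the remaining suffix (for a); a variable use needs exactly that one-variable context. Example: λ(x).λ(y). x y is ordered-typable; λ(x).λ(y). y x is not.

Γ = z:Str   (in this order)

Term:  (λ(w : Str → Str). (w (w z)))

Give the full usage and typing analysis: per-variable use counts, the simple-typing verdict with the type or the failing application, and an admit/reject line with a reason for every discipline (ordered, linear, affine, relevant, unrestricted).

usage: z: 1, w (λ-bound): 2
uses in reading order: w, w, z
typing: well-typed at (Str → Str) → Str
ordered ✗ (needs contraction — w ×2)
linear ✗ (needs contraction — w ×2)
affine ✗ (needs contraction — w ×2)
relevant ✓ (at least one use each (z, w))
unrestricted ✓ (type-checks ((Str → Str) → Str) and nothing is barred)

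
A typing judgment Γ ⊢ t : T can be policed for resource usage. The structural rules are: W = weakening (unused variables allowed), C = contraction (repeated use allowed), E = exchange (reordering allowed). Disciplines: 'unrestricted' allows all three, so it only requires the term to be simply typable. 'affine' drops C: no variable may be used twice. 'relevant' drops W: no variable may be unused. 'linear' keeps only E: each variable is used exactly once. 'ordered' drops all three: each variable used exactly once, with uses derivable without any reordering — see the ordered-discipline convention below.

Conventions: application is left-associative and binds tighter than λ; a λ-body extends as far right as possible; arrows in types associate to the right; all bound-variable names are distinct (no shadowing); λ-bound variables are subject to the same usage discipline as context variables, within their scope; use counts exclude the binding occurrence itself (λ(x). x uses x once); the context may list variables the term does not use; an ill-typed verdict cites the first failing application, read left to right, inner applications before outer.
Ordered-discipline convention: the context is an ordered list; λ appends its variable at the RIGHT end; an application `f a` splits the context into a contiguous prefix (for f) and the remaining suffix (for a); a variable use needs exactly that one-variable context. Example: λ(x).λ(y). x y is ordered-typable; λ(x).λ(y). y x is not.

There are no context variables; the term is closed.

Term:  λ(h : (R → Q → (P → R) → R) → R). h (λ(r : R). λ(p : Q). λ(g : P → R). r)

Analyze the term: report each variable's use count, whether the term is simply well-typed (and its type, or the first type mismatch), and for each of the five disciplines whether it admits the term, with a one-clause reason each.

counts: h [bound] ×1, r [bound] ×1, p [bound] ×0, g [bound] ×0
left-to-right use order: h, r
typing: well-typed at ((R → Q → (P → R) → R) → R) → R
ordered: ✗, unused: p, g — weakening required
linear: ✗, unused: p, g — weakening required
affine: ✓, none of h, r, p, g used more than once
relevant: ✗, unused: p, g — weakening required
unrestricted: ✓, typability at ((R → Q → (P → R) → R) → R) → R is all that's needed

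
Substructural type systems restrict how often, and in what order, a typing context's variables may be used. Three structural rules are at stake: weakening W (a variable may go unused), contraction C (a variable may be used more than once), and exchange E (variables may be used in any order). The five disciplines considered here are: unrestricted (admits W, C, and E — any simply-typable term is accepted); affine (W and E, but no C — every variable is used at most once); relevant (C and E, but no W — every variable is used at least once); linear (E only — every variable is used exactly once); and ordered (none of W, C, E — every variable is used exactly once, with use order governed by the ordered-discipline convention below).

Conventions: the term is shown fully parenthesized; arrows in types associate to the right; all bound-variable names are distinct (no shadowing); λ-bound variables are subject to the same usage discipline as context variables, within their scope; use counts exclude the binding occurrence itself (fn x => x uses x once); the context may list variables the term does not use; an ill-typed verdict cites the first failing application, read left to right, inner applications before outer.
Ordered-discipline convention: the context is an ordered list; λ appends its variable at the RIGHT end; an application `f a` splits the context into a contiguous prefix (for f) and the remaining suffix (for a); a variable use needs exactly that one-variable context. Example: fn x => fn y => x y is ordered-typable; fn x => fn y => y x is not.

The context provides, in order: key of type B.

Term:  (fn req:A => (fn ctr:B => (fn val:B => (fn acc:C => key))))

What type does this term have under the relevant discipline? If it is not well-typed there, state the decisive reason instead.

not well-typed under relevant — unused: req, ctr, val, acc — weakening required
counts: key=1, req (λ-bound)=0, ctr (λ-bound)=0, val (λ-bound)=0, acc (λ-bound)=0
use order (left to right): key
typing: ✓ — A → B → B → C → B
per-discipline verdicts: ordered ✗, linear ✗, affine ✓, relevant ✗, unrestricted ✓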